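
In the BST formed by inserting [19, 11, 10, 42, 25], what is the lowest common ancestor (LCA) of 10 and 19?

Tree insertion order: [19, 11, 10, 42, 25]
Tree (level-order array): [19, 11, 42, 10, None, 25]
In a BST, the LCA of p=10, q=19 is the first node v on the
root-to-leaf path with p <= v <= q (go left if both < v, right if both > v).
Walk from root:
  at 19: 10 <= 19 <= 19, this is the LCA
LCA = 19


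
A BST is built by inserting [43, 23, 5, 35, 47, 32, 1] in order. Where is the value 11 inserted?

Starting tree (level order): [43, 23, 47, 5, 35, None, None, 1, None, 32]
Insertion path: 43 -> 23 -> 5
Result: insert 11 as right child of 5
Final tree (level order): [43, 23, 47, 5, 35, None, None, 1, 11, 32]


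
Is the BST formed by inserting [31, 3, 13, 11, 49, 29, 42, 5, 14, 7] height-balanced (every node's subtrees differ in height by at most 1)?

Tree (level-order array): [31, 3, 49, None, 13, 42, None, 11, 29, None, None, 5, None, 14, None, None, 7]
Definition: a tree is height-balanced if, at every node, |h(left) - h(right)| <= 1 (empty subtree has height -1).
Bottom-up per-node check:
  node 7: h_left=-1, h_right=-1, diff=0 [OK], height=0
  node 5: h_left=-1, h_right=0, diff=1 [OK], height=1
  node 11: h_left=1, h_right=-1, diff=2 [FAIL (|1--1|=2 > 1)], height=2
  node 14: h_left=-1, h_right=-1, diff=0 [OK], height=0
  node 29: h_left=0, h_right=-1, diff=1 [OK], height=1
  node 13: h_left=2, h_right=1, diff=1 [OK], height=3
  node 3: h_left=-1, h_right=3, diff=4 [FAIL (|-1-3|=4 > 1)], height=4
  node 42: h_left=-1, h_right=-1, diff=0 [OK], height=0
  node 49: h_left=0, h_right=-1, diff=1 [OK], height=1
  node 31: h_left=4, h_right=1, diff=3 [FAIL (|4-1|=3 > 1)], height=5
Node 11 violates the condition: |1 - -1| = 2 > 1.
Result: Not balanced


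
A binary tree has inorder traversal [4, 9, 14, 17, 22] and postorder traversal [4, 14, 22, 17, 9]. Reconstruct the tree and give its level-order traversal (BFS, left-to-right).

Inorder:   [4, 9, 14, 17, 22]
Postorder: [4, 14, 22, 17, 9]
Algorithm: postorder visits root last, so walk postorder right-to-left;
each value is the root of the current inorder slice — split it at that
value, recurse on the right subtree first, then the left.
Recursive splits:
  root=9; inorder splits into left=[4], right=[14, 17, 22]
  root=17; inorder splits into left=[14], right=[22]
  root=22; inorder splits into left=[], right=[]
  root=14; inorder splits into left=[], right=[]
  root=4; inorder splits into left=[], right=[]
Reconstructed level-order: [9, 4, 17, 14, 22]


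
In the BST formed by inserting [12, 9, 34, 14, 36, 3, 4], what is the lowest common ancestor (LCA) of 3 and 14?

Tree insertion order: [12, 9, 34, 14, 36, 3, 4]
Tree (level-order array): [12, 9, 34, 3, None, 14, 36, None, 4]
In a BST, the LCA of p=3, q=14 is the first node v on the
root-to-leaf path with p <= v <= q (go left if both < v, right if both > v).
Walk from root:
  at 12: 3 <= 12 <= 14, this is the LCA
LCA = 12


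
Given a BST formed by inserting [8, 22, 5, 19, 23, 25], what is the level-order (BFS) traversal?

Tree insertion order: [8, 22, 5, 19, 23, 25]
Tree (level-order array): [8, 5, 22, None, None, 19, 23, None, None, None, 25]
BFS from the root, enqueuing left then right child of each popped node:
  queue [8] -> pop 8, enqueue [5, 22], visited so far: [8]
  queue [5, 22] -> pop 5, enqueue [none], visited so far: [8, 5]
  queue [22] -> pop 22, enqueue [19, 23], visited so far: [8, 5, 22]
  queue [19, 23] -> pop 19, enqueue [none], visited so far: [8, 5, 22, 19]
  queue [23] -> pop 23, enqueue [25], visited so far: [8, 5, 22, 19, 23]
  queue [25] -> pop 25, enqueue [none], visited so far: [8, 5, 22, 19, 23, 25]
Result: [8, 5, 22, 19, 23, 25]


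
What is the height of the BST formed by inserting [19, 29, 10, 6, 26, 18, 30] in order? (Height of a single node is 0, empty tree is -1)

Insertion order: [19, 29, 10, 6, 26, 18, 30]
Tree (level-order array): [19, 10, 29, 6, 18, 26, 30]
Compute height bottom-up (empty subtree = -1):
  height(6) = 1 + max(-1, -1) = 0
  height(18) = 1 + max(-1, -1) = 0
  height(10) = 1 + max(0, 0) = 1
  height(26) = 1 + max(-1, -1) = 0
  height(30) = 1 + max(-1, -1) = 0
  height(29) = 1 + max(0, 0) = 1
  height(19) = 1 + max(1, 1) = 2
Height = 2


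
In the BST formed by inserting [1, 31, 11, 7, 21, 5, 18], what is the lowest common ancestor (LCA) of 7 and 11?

Tree insertion order: [1, 31, 11, 7, 21, 5, 18]
Tree (level-order array): [1, None, 31, 11, None, 7, 21, 5, None, 18]
In a BST, the LCA of p=7, q=11 is the first node v on the
root-to-leaf path with p <= v <= q (go left if both < v, right if both > v).
Walk from root:
  at 1: both 7 and 11 > 1, go right
  at 31: both 7 and 11 < 31, go left
  at 11: 7 <= 11 <= 11, this is the LCA
LCA = 11


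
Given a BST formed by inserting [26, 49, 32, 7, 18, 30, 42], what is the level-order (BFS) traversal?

Tree insertion order: [26, 49, 32, 7, 18, 30, 42]
Tree (level-order array): [26, 7, 49, None, 18, 32, None, None, None, 30, 42]
BFS from the root, enqueuing left then right child of each popped node:
  queue [26] -> pop 26, enqueue [7, 49], visited so far: [26]
  queue [7, 49] -> pop 7, enqueue [18], visited so far: [26, 7]
  queue [49, 18] -> pop 49, enqueue [32], visited so far: [26, 7, 49]
  queue [18, 32] -> pop 18, enqueue [none], visited so far: [26, 7, 49, 18]
  queue [32] -> pop 32, enqueue [30, 42], visited so far: [26, 7, 49, 18, 32]
  queue [30, 42] -> pop 30, enqueue [none], visited so far: [26, 7, 49, 18, 32, 30]
  queue [42] -> pop 42, enqueue [none], visited so far: [26, 7, 49, 18, 32, 30, 42]
Result: [26, 7, 49, 18, 32, 30, 42]


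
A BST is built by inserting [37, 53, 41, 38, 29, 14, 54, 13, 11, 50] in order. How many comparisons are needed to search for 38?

Search path for 38: 37 -> 53 -> 41 -> 38
Found: True
Comparisons: 4


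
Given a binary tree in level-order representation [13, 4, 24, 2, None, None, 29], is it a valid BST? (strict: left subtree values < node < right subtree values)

Level-order array: [13, 4, 24, 2, None, None, 29]
Validate using subtree bounds (lo, hi): at each node, require lo < value < hi,
then recurse left with hi=value and right with lo=value.
Preorder trace (stopping at first violation):
  at node 13 with bounds (-inf, +inf): OK
  at node 4 with bounds (-inf, 13): OK
  at node 2 with bounds (-inf, 4): OK
  at node 24 with bounds (13, +inf): OK
  at node 29 with bounds (24, +inf): OK
No violation found at any node.
Result: Valid BST


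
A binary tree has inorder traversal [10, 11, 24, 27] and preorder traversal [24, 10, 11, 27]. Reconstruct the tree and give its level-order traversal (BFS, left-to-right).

Inorder:  [10, 11, 24, 27]
Preorder: [24, 10, 11, 27]
Algorithm: preorder visits root first, so consume preorder in order;
for each root, split the current inorder slice at that value into
left-subtree inorder and right-subtree inorder, then recurse.
Recursive splits:
  root=24; inorder splits into left=[10, 11], right=[27]
  root=10; inorder splits into left=[], right=[11]
  root=11; inorder splits into left=[], right=[]
  root=27; inorder splits into left=[], right=[]
Reconstructed level-order: [24, 10, 27, 11]


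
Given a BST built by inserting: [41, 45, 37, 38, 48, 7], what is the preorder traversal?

Tree insertion order: [41, 45, 37, 38, 48, 7]
Tree (level-order array): [41, 37, 45, 7, 38, None, 48]
Preorder traversal: [41, 37, 7, 38, 45, 48]


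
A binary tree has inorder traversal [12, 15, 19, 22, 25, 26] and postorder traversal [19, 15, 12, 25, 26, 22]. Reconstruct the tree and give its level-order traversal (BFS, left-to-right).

Inorder:   [12, 15, 19, 22, 25, 26]
Postorder: [19, 15, 12, 25, 26, 22]
Algorithm: postorder visits root last, so walk postorder right-to-left;
each value is the root of the current inorder slice — split it at that
value, recurse on the right subtree first, then the left.
Recursive splits:
  root=22; inorder splits into left=[12, 15, 19], right=[25, 26]
  root=26; inorder splits into left=[25], right=[]
  root=25; inorder splits into left=[], right=[]
  root=12; inorder splits into left=[], right=[15, 19]
  root=15; inorder splits into left=[], right=[19]
  root=19; inorder splits into left=[], right=[]
Reconstructed level-order: [22, 12, 26, 15, 25, 19]


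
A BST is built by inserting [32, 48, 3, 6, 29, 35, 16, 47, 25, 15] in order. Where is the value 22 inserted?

Starting tree (level order): [32, 3, 48, None, 6, 35, None, None, 29, None, 47, 16, None, None, None, 15, 25]
Insertion path: 32 -> 3 -> 6 -> 29 -> 16 -> 25
Result: insert 22 as left child of 25
Final tree (level order): [32, 3, 48, None, 6, 35, None, None, 29, None, 47, 16, None, None, None, 15, 25, None, None, 22]


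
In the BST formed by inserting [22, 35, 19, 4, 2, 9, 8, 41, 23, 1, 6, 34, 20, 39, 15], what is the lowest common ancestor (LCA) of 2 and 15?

Tree insertion order: [22, 35, 19, 4, 2, 9, 8, 41, 23, 1, 6, 34, 20, 39, 15]
Tree (level-order array): [22, 19, 35, 4, 20, 23, 41, 2, 9, None, None, None, 34, 39, None, 1, None, 8, 15, None, None, None, None, None, None, 6]
In a BST, the LCA of p=2, q=15 is the first node v on the
root-to-leaf path with p <= v <= q (go left if both < v, right if both > v).
Walk from root:
  at 22: both 2 and 15 < 22, go left
  at 19: both 2 and 15 < 19, go left
  at 4: 2 <= 4 <= 15, this is the LCA
LCA = 4


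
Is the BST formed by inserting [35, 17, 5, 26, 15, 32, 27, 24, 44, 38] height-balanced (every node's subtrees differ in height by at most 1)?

Tree (level-order array): [35, 17, 44, 5, 26, 38, None, None, 15, 24, 32, None, None, None, None, None, None, 27]
Definition: a tree is height-balanced if, at every node, |h(left) - h(right)| <= 1 (empty subtree has height -1).
Bottom-up per-node check:
  node 15: h_left=-1, h_right=-1, diff=0 [OK], height=0
  node 5: h_left=-1, h_right=0, diff=1 [OK], height=1
  node 24: h_left=-1, h_right=-1, diff=0 [OK], height=0
  node 27: h_left=-1, h_right=-1, diff=0 [OK], height=0
  node 32: h_left=0, h_right=-1, diff=1 [OK], height=1
  node 26: h_left=0, h_right=1, diff=1 [OK], height=2
  node 17: h_left=1, h_right=2, diff=1 [OK], height=3
  node 38: h_left=-1, h_right=-1, diff=0 [OK], height=0
  node 44: h_left=0, h_right=-1, diff=1 [OK], height=1
  node 35: h_left=3, h_right=1, diff=2 [FAIL (|3-1|=2 > 1)], height=4
Node 35 violates the condition: |3 - 1| = 2 > 1.
Result: Not balanced


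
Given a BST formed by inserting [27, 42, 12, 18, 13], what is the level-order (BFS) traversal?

Tree insertion order: [27, 42, 12, 18, 13]
Tree (level-order array): [27, 12, 42, None, 18, None, None, 13]
BFS from the root, enqueuing left then right child of each popped node:
  queue [27] -> pop 27, enqueue [12, 42], visited so far: [27]
  queue [12, 42] -> pop 12, enqueue [18], visited so far: [27, 12]
  queue [42, 18] -> pop 42, enqueue [none], visited so far: [27, 12, 42]
  queue [18] -> pop 18, enqueue [13], visited so far: [27, 12, 42, 18]
  queue [13] -> pop 13, enqueue [none], visited so far: [27, 12, 42, 18, 13]
Result: [27, 12, 42, 18, 13]


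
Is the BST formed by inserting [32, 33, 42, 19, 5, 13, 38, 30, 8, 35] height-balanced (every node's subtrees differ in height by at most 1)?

Tree (level-order array): [32, 19, 33, 5, 30, None, 42, None, 13, None, None, 38, None, 8, None, 35]
Definition: a tree is height-balanced if, at every node, |h(left) - h(right)| <= 1 (empty subtree has height -1).
Bottom-up per-node check:
  node 8: h_left=-1, h_right=-1, diff=0 [OK], height=0
  node 13: h_left=0, h_right=-1, diff=1 [OK], height=1
  node 5: h_left=-1, h_right=1, diff=2 [FAIL (|-1-1|=2 > 1)], height=2
  node 30: h_left=-1, h_right=-1, diff=0 [OK], height=0
  node 19: h_left=2, h_right=0, diff=2 [FAIL (|2-0|=2 > 1)], height=3
  node 35: h_left=-1, h_right=-1, diff=0 [OK], height=0
  node 38: h_left=0, h_right=-1, diff=1 [OK], height=1
  node 42: h_left=1, h_right=-1, diff=2 [FAIL (|1--1|=2 > 1)], height=2
  node 33: h_left=-1, h_right=2, diff=3 [FAIL (|-1-2|=3 > 1)], height=3
  node 32: h_left=3, h_right=3, diff=0 [OK], height=4
Node 5 violates the condition: |-1 - 1| = 2 > 1.
Result: Not balanced


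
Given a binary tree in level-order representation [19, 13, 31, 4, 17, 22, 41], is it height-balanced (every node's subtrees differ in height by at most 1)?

Tree (level-order array): [19, 13, 31, 4, 17, 22, 41]
Definition: a tree is height-balanced if, at every node, |h(left) - h(right)| <= 1 (empty subtree has height -1).
Bottom-up per-node check:
  node 4: h_left=-1, h_right=-1, diff=0 [OK], height=0
  node 17: h_left=-1, h_right=-1, diff=0 [OK], height=0
  node 13: h_left=0, h_right=0, diff=0 [OK], height=1
  node 22: h_left=-1, h_right=-1, diff=0 [OK], height=0
  node 41: h_left=-1, h_right=-1, diff=0 [OK], height=0
  node 31: h_left=0, h_right=0, diff=0 [OK], height=1
  node 19: h_left=1, h_right=1, diff=0 [OK], height=2
All nodes satisfy the balance condition.
Result: Balanced


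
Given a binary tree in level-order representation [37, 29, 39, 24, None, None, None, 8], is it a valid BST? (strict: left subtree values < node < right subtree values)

Level-order array: [37, 29, 39, 24, None, None, None, 8]
Validate using subtree bounds (lo, hi): at each node, require lo < value < hi,
then recurse left with hi=value and right with lo=value.
Preorder trace (stopping at first violation):
  at node 37 with bounds (-inf, +inf): OK
  at node 29 with bounds (-inf, 37): OK
  at node 24 with bounds (-inf, 29): OK
  at node 8 with bounds (-inf, 24): OK
  at node 39 with bounds (37, +inf): OK
No violation found at any node.
Result: Valid BST


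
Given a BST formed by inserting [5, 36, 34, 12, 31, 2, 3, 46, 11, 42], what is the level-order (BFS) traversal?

Tree insertion order: [5, 36, 34, 12, 31, 2, 3, 46, 11, 42]
Tree (level-order array): [5, 2, 36, None, 3, 34, 46, None, None, 12, None, 42, None, 11, 31]
BFS from the root, enqueuing left then right child of each popped node:
  queue [5] -> pop 5, enqueue [2, 36], visited so far: [5]
  queue [2, 36] -> pop 2, enqueue [3], visited so far: [5, 2]
  queue [36, 3] -> pop 36, enqueue [34, 46], visited so far: [5, 2, 36]
  queue [3, 34, 46] -> pop 3, enqueue [none], visited so far: [5, 2, 36, 3]
  queue [34, 46] -> pop 34, enqueue [12], visited so far: [5, 2, 36, 3, 34]
  queue [46, 12] -> pop 46, enqueue [42], visited so far: [5, 2, 36, 3, 34, 46]
  queue [12, 42] -> pop 12, enqueue [11, 31], visited so far: [5, 2, 36, 3, 34, 46, 12]
  queue [42, 11, 31] -> pop 42, enqueue [none], visited so far: [5, 2, 36, 3, 34, 46, 12, 42]
  queue [11, 31] -> pop 11, enqueue [none], visited so far: [5, 2, 36, 3, 34, 46, 12, 42, 11]
  queue [31] -> pop 31, enqueue [none], visited so far: [5, 2, 36, 3, 34, 46, 12, 42, 11, 31]
Result: [5, 2, 36, 3, 34, 46, 12, 42, 11, 31]


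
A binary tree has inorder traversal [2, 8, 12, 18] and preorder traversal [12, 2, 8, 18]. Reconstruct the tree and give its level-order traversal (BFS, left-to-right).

Inorder:  [2, 8, 12, 18]
Preorder: [12, 2, 8, 18]
Algorithm: preorder visits root first, so consume preorder in order;
for each root, split the current inorder slice at that value into
left-subtree inorder and right-subtree inorder, then recurse.
Recursive splits:
  root=12; inorder splits into left=[2, 8], right=[18]
  root=2; inorder splits into left=[], right=[8]
  root=8; inorder splits into left=[], right=[]
  root=18; inorder splits into left=[], right=[]
Reconstructed level-order: [12, 2, 18, 8]


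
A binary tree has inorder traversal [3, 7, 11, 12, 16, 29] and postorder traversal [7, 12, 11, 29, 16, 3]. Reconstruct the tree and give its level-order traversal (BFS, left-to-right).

Inorder:   [3, 7, 11, 12, 16, 29]
Postorder: [7, 12, 11, 29, 16, 3]
Algorithm: postorder visits root last, so walk postorder right-to-left;
each value is the root of the current inorder slice — split it at that
value, recurse on the right subtree first, then the left.
Recursive splits:
  root=3; inorder splits into left=[], right=[7, 11, 12, 16, 29]
  root=16; inorder splits into left=[7, 11, 12], right=[29]
  root=29; inorder splits into left=[], right=[]
  root=11; inorder splits into left=[7], right=[12]
  root=12; inorder splits into left=[], right=[]
  root=7; inorder splits into left=[], right=[]
Reconstructed level-order: [3, 16, 11, 29, 7, 12]


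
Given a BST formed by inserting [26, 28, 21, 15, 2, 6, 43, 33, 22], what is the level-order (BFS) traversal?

Tree insertion order: [26, 28, 21, 15, 2, 6, 43, 33, 22]
Tree (level-order array): [26, 21, 28, 15, 22, None, 43, 2, None, None, None, 33, None, None, 6]
BFS from the root, enqueuing left then right child of each popped node:
  queue [26] -> pop 26, enqueue [21, 28], visited so far: [26]
  queue [21, 28] -> pop 21, enqueue [15, 22], visited so far: [26, 21]
  queue [28, 15, 22] -> pop 28, enqueue [43], visited so far: [26, 21, 28]
  queue [15, 22, 43] -> pop 15, enqueue [2], visited so far: [26, 21, 28, 15]
  queue [22, 43, 2] -> pop 22, enqueue [none], visited so far: [26, 21, 28, 15, 22]
  queue [43, 2] -> pop 43, enqueue [33], visited so far: [26, 21, 28, 15, 22, 43]
  queue [2, 33] -> pop 2, enqueue [6], visited so far: [26, 21, 28, 15, 22, 43, 2]
  queue [33, 6] -> pop 33, enqueue [none], visited so far: [26, 21, 28, 15, 22, 43, 2, 33]
  queue [6] -> pop 6, enqueue [none], visited so far: [26, 21, 28, 15, 22, 43, 2, 33, 6]
Result: [26, 21, 28, 15, 22, 43, 2, 33, 6]


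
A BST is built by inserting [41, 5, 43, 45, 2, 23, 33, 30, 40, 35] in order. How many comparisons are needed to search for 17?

Search path for 17: 41 -> 5 -> 23
Found: False
Comparisons: 3


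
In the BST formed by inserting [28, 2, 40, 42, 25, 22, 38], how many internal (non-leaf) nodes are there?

Tree built from: [28, 2, 40, 42, 25, 22, 38]
Tree (level-order array): [28, 2, 40, None, 25, 38, 42, 22]
Rule: An internal node has at least one child.
Per-node child counts:
  node 28: 2 child(ren)
  node 2: 1 child(ren)
  node 25: 1 child(ren)
  node 22: 0 child(ren)
  node 40: 2 child(ren)
  node 38: 0 child(ren)
  node 42: 0 child(ren)
Matching nodes: [28, 2, 25, 40]
Count of internal (non-leaf) nodes: 4


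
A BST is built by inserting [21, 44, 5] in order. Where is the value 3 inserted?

Starting tree (level order): [21, 5, 44]
Insertion path: 21 -> 5
Result: insert 3 as left child of 5
Final tree (level order): [21, 5, 44, 3]


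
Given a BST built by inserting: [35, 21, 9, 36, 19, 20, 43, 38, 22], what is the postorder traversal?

Tree insertion order: [35, 21, 9, 36, 19, 20, 43, 38, 22]
Tree (level-order array): [35, 21, 36, 9, 22, None, 43, None, 19, None, None, 38, None, None, 20]
Postorder traversal: [20, 19, 9, 22, 21, 38, 43, 36, 35]


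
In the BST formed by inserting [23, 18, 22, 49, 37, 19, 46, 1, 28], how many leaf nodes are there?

Tree built from: [23, 18, 22, 49, 37, 19, 46, 1, 28]
Tree (level-order array): [23, 18, 49, 1, 22, 37, None, None, None, 19, None, 28, 46]
Rule: A leaf has 0 children.
Per-node child counts:
  node 23: 2 child(ren)
  node 18: 2 child(ren)
  node 1: 0 child(ren)
  node 22: 1 child(ren)
  node 19: 0 child(ren)
  node 49: 1 child(ren)
  node 37: 2 child(ren)
  node 28: 0 child(ren)
  node 46: 0 child(ren)
Matching nodes: [1, 19, 28, 46]
Count of leaf nodes: 4


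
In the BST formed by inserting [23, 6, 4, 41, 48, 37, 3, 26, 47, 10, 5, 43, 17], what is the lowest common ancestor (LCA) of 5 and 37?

Tree insertion order: [23, 6, 4, 41, 48, 37, 3, 26, 47, 10, 5, 43, 17]
Tree (level-order array): [23, 6, 41, 4, 10, 37, 48, 3, 5, None, 17, 26, None, 47, None, None, None, None, None, None, None, None, None, 43]
In a BST, the LCA of p=5, q=37 is the first node v on the
root-to-leaf path with p <= v <= q (go left if both < v, right if both > v).
Walk from root:
  at 23: 5 <= 23 <= 37, this is the LCA
LCA = 23


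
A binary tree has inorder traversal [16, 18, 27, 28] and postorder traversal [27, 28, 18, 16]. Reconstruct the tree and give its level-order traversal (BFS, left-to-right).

Inorder:   [16, 18, 27, 28]
Postorder: [27, 28, 18, 16]
Algorithm: postorder visits root last, so walk postorder right-to-left;
each value is the root of the current inorder slice — split it at that
value, recurse on the right subtree first, then the left.
Recursive splits:
  root=16; inorder splits into left=[], right=[18, 27, 28]
  root=18; inorder splits into left=[], right=[27, 28]
  root=28; inorder splits into left=[27], right=[]
  root=27; inorder splits into left=[], right=[]
Reconstructed level-order: [16, 18, 28, 27]


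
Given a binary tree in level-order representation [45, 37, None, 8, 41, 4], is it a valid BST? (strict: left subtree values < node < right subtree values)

Level-order array: [45, 37, None, 8, 41, 4]
Validate using subtree bounds (lo, hi): at each node, require lo < value < hi,
then recurse left with hi=value and right with lo=value.
Preorder trace (stopping at first violation):
  at node 45 with bounds (-inf, +inf): OK
  at node 37 with bounds (-inf, 45): OK
  at node 8 with bounds (-inf, 37): OK
  at node 4 with bounds (-inf, 8): OK
  at node 41 with bounds (37, 45): OK
No violation found at any node.
Result: Valid BST


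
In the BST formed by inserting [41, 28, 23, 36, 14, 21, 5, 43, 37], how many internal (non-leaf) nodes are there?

Tree built from: [41, 28, 23, 36, 14, 21, 5, 43, 37]
Tree (level-order array): [41, 28, 43, 23, 36, None, None, 14, None, None, 37, 5, 21]
Rule: An internal node has at least one child.
Per-node child counts:
  node 41: 2 child(ren)
  node 28: 2 child(ren)
  node 23: 1 child(ren)
  node 14: 2 child(ren)
  node 5: 0 child(ren)
  node 21: 0 child(ren)
  node 36: 1 child(ren)
  node 37: 0 child(ren)
  node 43: 0 child(ren)
Matching nodes: [41, 28, 23, 14, 36]
Count of internal (non-leaf) nodes: 5


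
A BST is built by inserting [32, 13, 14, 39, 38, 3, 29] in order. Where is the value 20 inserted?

Starting tree (level order): [32, 13, 39, 3, 14, 38, None, None, None, None, 29]
Insertion path: 32 -> 13 -> 14 -> 29
Result: insert 20 as left child of 29
Final tree (level order): [32, 13, 39, 3, 14, 38, None, None, None, None, 29, None, None, 20]


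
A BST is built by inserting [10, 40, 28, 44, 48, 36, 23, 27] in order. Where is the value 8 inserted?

Starting tree (level order): [10, None, 40, 28, 44, 23, 36, None, 48, None, 27]
Insertion path: 10
Result: insert 8 as left child of 10
Final tree (level order): [10, 8, 40, None, None, 28, 44, 23, 36, None, 48, None, 27]


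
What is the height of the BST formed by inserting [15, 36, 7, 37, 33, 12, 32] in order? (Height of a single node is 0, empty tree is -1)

Insertion order: [15, 36, 7, 37, 33, 12, 32]
Tree (level-order array): [15, 7, 36, None, 12, 33, 37, None, None, 32]
Compute height bottom-up (empty subtree = -1):
  height(12) = 1 + max(-1, -1) = 0
  height(7) = 1 + max(-1, 0) = 1
  height(32) = 1 + max(-1, -1) = 0
  height(33) = 1 + max(0, -1) = 1
  height(37) = 1 + max(-1, -1) = 0
  height(36) = 1 + max(1, 0) = 2
  height(15) = 1 + max(1, 2) = 3
Height = 3


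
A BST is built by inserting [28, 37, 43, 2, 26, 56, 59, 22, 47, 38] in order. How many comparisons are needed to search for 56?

Search path for 56: 28 -> 37 -> 43 -> 56
Found: True
Comparisons: 4


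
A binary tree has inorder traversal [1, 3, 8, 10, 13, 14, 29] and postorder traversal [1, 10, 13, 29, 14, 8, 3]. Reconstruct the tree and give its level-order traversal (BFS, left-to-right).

Inorder:   [1, 3, 8, 10, 13, 14, 29]
Postorder: [1, 10, 13, 29, 14, 8, 3]
Algorithm: postorder visits root last, so walk postorder right-to-left;
each value is the root of the current inorder slice — split it at that
value, recurse on the right subtree first, then the left.
Recursive splits:
  root=3; inorder splits into left=[1], right=[8, 10, 13, 14, 29]
  root=8; inorder splits into left=[], right=[10, 13, 14, 29]
  root=14; inorder splits into left=[10, 13], right=[29]
  root=29; inorder splits into left=[], right=[]
  root=13; inorder splits into left=[10], right=[]
  root=10; inorder splits into left=[], right=[]
  root=1; inorder splits into left=[], right=[]
Reconstructed level-order: [3, 1, 8, 14, 13, 29, 10]


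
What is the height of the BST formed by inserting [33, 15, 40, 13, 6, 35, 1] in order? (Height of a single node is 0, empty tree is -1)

Insertion order: [33, 15, 40, 13, 6, 35, 1]
Tree (level-order array): [33, 15, 40, 13, None, 35, None, 6, None, None, None, 1]
Compute height bottom-up (empty subtree = -1):
  height(1) = 1 + max(-1, -1) = 0
  height(6) = 1 + max(0, -1) = 1
  height(13) = 1 + max(1, -1) = 2
  height(15) = 1 + max(2, -1) = 3
  height(35) = 1 + max(-1, -1) = 0
  height(40) = 1 + max(0, -1) = 1
  height(33) = 1 + max(3, 1) = 4
Height = 4


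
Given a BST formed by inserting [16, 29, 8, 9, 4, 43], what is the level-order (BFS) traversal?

Tree insertion order: [16, 29, 8, 9, 4, 43]
Tree (level-order array): [16, 8, 29, 4, 9, None, 43]
BFS from the root, enqueuing left then right child of each popped node:
  queue [16] -> pop 16, enqueue [8, 29], visited so far: [16]
  queue [8, 29] -> pop 8, enqueue [4, 9], visited so far: [16, 8]
  queue [29, 4, 9] -> pop 29, enqueue [43], visited so far: [16, 8, 29]
  queue [4, 9, 43] -> pop 4, enqueue [none], visited so far: [16, 8, 29, 4]
  queue [9, 43] -> pop 9, enqueue [none], visited so far: [16, 8, 29, 4, 9]
  queue [43] -> pop 43, enqueue [none], visited so far: [16, 8, 29, 4, 9, 43]
Result: [16, 8, 29, 4, 9, 43]


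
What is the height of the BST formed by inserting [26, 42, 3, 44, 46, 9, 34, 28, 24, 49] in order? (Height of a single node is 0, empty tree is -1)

Insertion order: [26, 42, 3, 44, 46, 9, 34, 28, 24, 49]
Tree (level-order array): [26, 3, 42, None, 9, 34, 44, None, 24, 28, None, None, 46, None, None, None, None, None, 49]
Compute height bottom-up (empty subtree = -1):
  height(24) = 1 + max(-1, -1) = 0
  height(9) = 1 + max(-1, 0) = 1
  height(3) = 1 + max(-1, 1) = 2
  height(28) = 1 + max(-1, -1) = 0
  height(34) = 1 + max(0, -1) = 1
  height(49) = 1 + max(-1, -1) = 0
  height(46) = 1 + max(-1, 0) = 1
  height(44) = 1 + max(-1, 1) = 2
  height(42) = 1 + max(1, 2) = 3
  height(26) = 1 + max(2, 3) = 4
Height = 4


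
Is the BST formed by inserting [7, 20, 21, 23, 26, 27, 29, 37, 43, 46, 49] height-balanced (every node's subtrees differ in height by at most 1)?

Tree (level-order array): [7, None, 20, None, 21, None, 23, None, 26, None, 27, None, 29, None, 37, None, 43, None, 46, None, 49]
Definition: a tree is height-balanced if, at every node, |h(left) - h(right)| <= 1 (empty subtree has height -1).
Bottom-up per-node check:
  node 49: h_left=-1, h_right=-1, diff=0 [OK], height=0
  node 46: h_left=-1, h_right=0, diff=1 [OK], height=1
  node 43: h_left=-1, h_right=1, diff=2 [FAIL (|-1-1|=2 > 1)], height=2
  node 37: h_left=-1, h_right=2, diff=3 [FAIL (|-1-2|=3 > 1)], height=3
  node 29: h_left=-1, h_right=3, diff=4 [FAIL (|-1-3|=4 > 1)], height=4
  node 27: h_left=-1, h_right=4, diff=5 [FAIL (|-1-4|=5 > 1)], height=5
  node 26: h_left=-1, h_right=5, diff=6 [FAIL (|-1-5|=6 > 1)], height=6
  node 23: h_left=-1, h_right=6, diff=7 [FAIL (|-1-6|=7 > 1)], height=7
  node 21: h_left=-1, h_right=7, diff=8 [FAIL (|-1-7|=8 > 1)], height=8
  node 20: h_left=-1, h_right=8, diff=9 [FAIL (|-1-8|=9 > 1)], height=9
  node 7: h_left=-1, h_right=9, diff=10 [FAIL (|-1-9|=10 > 1)], height=10
Node 43 violates the condition: |-1 - 1| = 2 > 1.
Result: Not balanced


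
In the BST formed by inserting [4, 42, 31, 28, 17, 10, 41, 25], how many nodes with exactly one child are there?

Tree built from: [4, 42, 31, 28, 17, 10, 41, 25]
Tree (level-order array): [4, None, 42, 31, None, 28, 41, 17, None, None, None, 10, 25]
Rule: These are nodes with exactly 1 non-null child.
Per-node child counts:
  node 4: 1 child(ren)
  node 42: 1 child(ren)
  node 31: 2 child(ren)
  node 28: 1 child(ren)
  node 17: 2 child(ren)
  node 10: 0 child(ren)
  node 25: 0 child(ren)
  node 41: 0 child(ren)
Matching nodes: [4, 42, 28]
Count of nodes with exactly one child: 3


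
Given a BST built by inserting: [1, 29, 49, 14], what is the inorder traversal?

Tree insertion order: [1, 29, 49, 14]
Tree (level-order array): [1, None, 29, 14, 49]
Inorder traversal: [1, 14, 29, 49]


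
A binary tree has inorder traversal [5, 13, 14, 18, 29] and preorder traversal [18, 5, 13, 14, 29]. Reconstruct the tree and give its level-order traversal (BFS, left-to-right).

Inorder:  [5, 13, 14, 18, 29]
Preorder: [18, 5, 13, 14, 29]
Algorithm: preorder visits root first, so consume preorder in order;
for each root, split the current inorder slice at that value into
left-subtree inorder and right-subtree inorder, then recurse.
Recursive splits:
  root=18; inorder splits into left=[5, 13, 14], right=[29]
  root=5; inorder splits into left=[], right=[13, 14]
  root=13; inorder splits into left=[], right=[14]
  root=14; inorder splits into left=[], right=[]
  root=29; inorder splits into left=[], right=[]
Reconstructed level-order: [18, 5, 29, 13, 14]


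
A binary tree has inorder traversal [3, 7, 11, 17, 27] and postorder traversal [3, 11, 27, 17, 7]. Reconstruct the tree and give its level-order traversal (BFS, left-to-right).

Inorder:   [3, 7, 11, 17, 27]
Postorder: [3, 11, 27, 17, 7]
Algorithm: postorder visits root last, so walk postorder right-to-left;
each value is the root of the current inorder slice — split it at that
value, recurse on the right subtree first, then the left.
Recursive splits:
  root=7; inorder splits into left=[3], right=[11, 17, 27]
  root=17; inorder splits into left=[11], right=[27]
  root=27; inorder splits into left=[], right=[]
  root=11; inorder splits into left=[], right=[]
  root=3; inorder splits into left=[], right=[]
Reconstructed level-order: [7, 3, 17, 11, 27]


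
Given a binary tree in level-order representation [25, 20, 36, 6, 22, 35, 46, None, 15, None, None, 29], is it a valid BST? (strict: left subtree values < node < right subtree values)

Level-order array: [25, 20, 36, 6, 22, 35, 46, None, 15, None, None, 29]
Validate using subtree bounds (lo, hi): at each node, require lo < value < hi,
then recurse left with hi=value and right with lo=value.
Preorder trace (stopping at first violation):
  at node 25 with bounds (-inf, +inf): OK
  at node 20 with bounds (-inf, 25): OK
  at node 6 with bounds (-inf, 20): OK
  at node 15 with bounds (6, 20): OK
  at node 22 with bounds (20, 25): OK
  at node 36 with bounds (25, +inf): OK
  at node 35 with bounds (25, 36): OK
  at node 29 with bounds (25, 35): OK
  at node 46 with bounds (36, +inf): OK
No violation found at any node.
Result: Valid BST


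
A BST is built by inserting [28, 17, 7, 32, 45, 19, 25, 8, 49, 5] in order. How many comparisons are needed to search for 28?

Search path for 28: 28
Found: True
Comparisons: 1


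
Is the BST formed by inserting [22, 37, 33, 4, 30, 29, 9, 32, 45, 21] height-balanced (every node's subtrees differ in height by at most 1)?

Tree (level-order array): [22, 4, 37, None, 9, 33, 45, None, 21, 30, None, None, None, None, None, 29, 32]
Definition: a tree is height-balanced if, at every node, |h(left) - h(right)| <= 1 (empty subtree has height -1).
Bottom-up per-node check:
  node 21: h_left=-1, h_right=-1, diff=0 [OK], height=0
  node 9: h_left=-1, h_right=0, diff=1 [OK], height=1
  node 4: h_left=-1, h_right=1, diff=2 [FAIL (|-1-1|=2 > 1)], height=2
  node 29: h_left=-1, h_right=-1, diff=0 [OK], height=0
  node 32: h_left=-1, h_right=-1, diff=0 [OK], height=0
  node 30: h_left=0, h_right=0, diff=0 [OK], height=1
  node 33: h_left=1, h_right=-1, diff=2 [FAIL (|1--1|=2 > 1)], height=2
  node 45: h_left=-1, h_right=-1, diff=0 [OK], height=0
  node 37: h_left=2, h_right=0, diff=2 [FAIL (|2-0|=2 > 1)], height=3
  node 22: h_left=2, h_right=3, diff=1 [OK], height=4
Node 4 violates the condition: |-1 - 1| = 2 > 1.
Result: Not balanced


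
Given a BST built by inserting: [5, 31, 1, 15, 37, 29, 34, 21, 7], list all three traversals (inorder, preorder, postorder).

Tree insertion order: [5, 31, 1, 15, 37, 29, 34, 21, 7]
Tree (level-order array): [5, 1, 31, None, None, 15, 37, 7, 29, 34, None, None, None, 21]
Inorder (L, root, R): [1, 5, 7, 15, 21, 29, 31, 34, 37]
Preorder (root, L, R): [5, 1, 31, 15, 7, 29, 21, 37, 34]
Postorder (L, R, root): [1, 7, 21, 29, 15, 34, 37, 31, 5]


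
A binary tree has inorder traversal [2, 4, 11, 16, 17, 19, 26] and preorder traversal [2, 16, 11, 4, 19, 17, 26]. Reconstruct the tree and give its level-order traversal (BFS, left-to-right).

Inorder:  [2, 4, 11, 16, 17, 19, 26]
Preorder: [2, 16, 11, 4, 19, 17, 26]
Algorithm: preorder visits root first, so consume preorder in order;
for each root, split the current inorder slice at that value into
left-subtree inorder and right-subtree inorder, then recurse.
Recursive splits:
  root=2; inorder splits into left=[], right=[4, 11, 16, 17, 19, 26]
  root=16; inorder splits into left=[4, 11], right=[17, 19, 26]
  root=11; inorder splits into left=[4], right=[]
  root=4; inorder splits into left=[], right=[]
  root=19; inorder splits into left=[17], right=[26]
  root=17; inorder splits into left=[], right=[]
  root=26; inorder splits into left=[], right=[]
Reconstructed level-order: [2, 16, 11, 19, 4, 17, 26]


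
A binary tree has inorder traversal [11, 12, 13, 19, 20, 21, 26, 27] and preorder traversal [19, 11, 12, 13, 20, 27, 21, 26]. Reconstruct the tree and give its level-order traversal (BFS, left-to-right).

Inorder:  [11, 12, 13, 19, 20, 21, 26, 27]
Preorder: [19, 11, 12, 13, 20, 27, 21, 26]
Algorithm: preorder visits root first, so consume preorder in order;
for each root, split the current inorder slice at that value into
left-subtree inorder and right-subtree inorder, then recurse.
Recursive splits:
  root=19; inorder splits into left=[11, 12, 13], right=[20, 21, 26, 27]
  root=11; inorder splits into left=[], right=[12, 13]
  root=12; inorder splits into left=[], right=[13]
  root=13; inorder splits into left=[], right=[]
  root=20; inorder splits into left=[], right=[21, 26, 27]
  root=27; inorder splits into left=[21, 26], right=[]
  root=21; inorder splits into left=[], right=[26]
  root=26; inorder splits into left=[], right=[]
Reconstructed level-order: [19, 11, 20, 12, 27, 13, 21, 26]


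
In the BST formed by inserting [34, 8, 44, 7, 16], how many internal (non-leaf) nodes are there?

Tree built from: [34, 8, 44, 7, 16]
Tree (level-order array): [34, 8, 44, 7, 16]
Rule: An internal node has at least one child.
Per-node child counts:
  node 34: 2 child(ren)
  node 8: 2 child(ren)
  node 7: 0 child(ren)
  node 16: 0 child(ren)
  node 44: 0 child(ren)
Matching nodes: [34, 8]
Count of internal (non-leaf) nodes: 2


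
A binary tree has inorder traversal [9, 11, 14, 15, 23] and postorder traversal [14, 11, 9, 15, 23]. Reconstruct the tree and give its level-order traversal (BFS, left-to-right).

Inorder:   [9, 11, 14, 15, 23]
Postorder: [14, 11, 9, 15, 23]
Algorithm: postorder visits root last, so walk postorder right-to-left;
each value is the root of the current inorder slice — split it at that
value, recurse on the right subtree first, then the left.
Recursive splits:
  root=23; inorder splits into left=[9, 11, 14, 15], right=[]
  root=15; inorder splits into left=[9, 11, 14], right=[]
  root=9; inorder splits into left=[], right=[11, 14]
  root=11; inorder splits into left=[], right=[14]
  root=14; inorder splits into left=[], right=[]
Reconstructed level-order: [23, 15, 9, 11, 14]


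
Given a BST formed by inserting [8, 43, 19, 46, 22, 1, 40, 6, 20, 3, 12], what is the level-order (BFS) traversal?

Tree insertion order: [8, 43, 19, 46, 22, 1, 40, 6, 20, 3, 12]
Tree (level-order array): [8, 1, 43, None, 6, 19, 46, 3, None, 12, 22, None, None, None, None, None, None, 20, 40]
BFS from the root, enqueuing left then right child of each popped node:
  queue [8] -> pop 8, enqueue [1, 43], visited so far: [8]
  queue [1, 43] -> pop 1, enqueue [6], visited so far: [8, 1]
  queue [43, 6] -> pop 43, enqueue [19, 46], visited so far: [8, 1, 43]
  queue [6, 19, 46] -> pop 6, enqueue [3], visited so far: [8, 1, 43, 6]
  queue [19, 46, 3] -> pop 19, enqueue [12, 22], visited so far: [8, 1, 43, 6, 19]
  queue [46, 3, 12, 22] -> pop 46, enqueue [none], visited so far: [8, 1, 43, 6, 19, 46]
  queue [3, 12, 22] -> pop 3, enqueue [none], visited so far: [8, 1, 43, 6, 19, 46, 3]
  queue [12, 22] -> pop 12, enqueue [none], visited so far: [8, 1, 43, 6, 19, 46, 3, 12]
  queue [22] -> pop 22, enqueue [20, 40], visited so far: [8, 1, 43, 6, 19, 46, 3, 12, 22]
  queue [20, 40] -> pop 20, enqueue [none], visited so far: [8, 1, 43, 6, 19, 46, 3, 12, 22, 20]
  queue [40] -> pop 40, enqueue [none], visited so far: [8, 1, 43, 6, 19, 46, 3, 12, 22, 20, 40]
Result: [8, 1, 43, 6, 19, 46, 3, 12, 22, 20, 40]


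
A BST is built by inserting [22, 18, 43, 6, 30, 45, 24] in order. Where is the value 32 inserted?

Starting tree (level order): [22, 18, 43, 6, None, 30, 45, None, None, 24]
Insertion path: 22 -> 43 -> 30
Result: insert 32 as right child of 30
Final tree (level order): [22, 18, 43, 6, None, 30, 45, None, None, 24, 32]


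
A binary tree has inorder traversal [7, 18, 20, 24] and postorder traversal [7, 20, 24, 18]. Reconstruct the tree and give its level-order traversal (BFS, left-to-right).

Inorder:   [7, 18, 20, 24]
Postorder: [7, 20, 24, 18]
Algorithm: postorder visits root last, so walk postorder right-to-left;
each value is the root of the current inorder slice — split it at that
value, recurse on the right subtree first, then the left.
Recursive splits:
  root=18; inorder splits into left=[7], right=[20, 24]
  root=24; inorder splits into left=[20], right=[]
  root=20; inorder splits into left=[], right=[]
  root=7; inorder splits into left=[], right=[]
Reconstructed level-order: [18, 7, 24, 20]


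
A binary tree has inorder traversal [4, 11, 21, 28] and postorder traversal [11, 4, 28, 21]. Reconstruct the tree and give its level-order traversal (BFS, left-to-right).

Inorder:   [4, 11, 21, 28]
Postorder: [11, 4, 28, 21]
Algorithm: postorder visits root last, so walk postorder right-to-left;
each value is the root of the current inorder slice — split it at that
value, recurse on the right subtree first, then the left.
Recursive splits:
  root=21; inorder splits into left=[4, 11], right=[28]
  root=28; inorder splits into left=[], right=[]
  root=4; inorder splits into left=[], right=[11]
  root=11; inorder splits into left=[], right=[]
Reconstructed level-order: [21, 4, 28, 11]


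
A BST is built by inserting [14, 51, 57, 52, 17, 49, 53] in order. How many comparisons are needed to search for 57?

Search path for 57: 14 -> 51 -> 57
Found: True
Comparisons: 3


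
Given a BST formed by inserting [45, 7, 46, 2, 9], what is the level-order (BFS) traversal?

Tree insertion order: [45, 7, 46, 2, 9]
Tree (level-order array): [45, 7, 46, 2, 9]
BFS from the root, enqueuing left then right child of each popped node:
  queue [45] -> pop 45, enqueue [7, 46], visited so far: [45]
  queue [7, 46] -> pop 7, enqueue [2, 9], visited so far: [45, 7]
  queue [46, 2, 9] -> pop 46, enqueue [none], visited so far: [45, 7, 46]
  queue [2, 9] -> pop 2, enqueue [none], visited so far: [45, 7, 46, 2]
  queue [9] -> pop 9, enqueue [none], visited so far: [45, 7, 46, 2, 9]
Result: [45, 7, 46, 2, 9]


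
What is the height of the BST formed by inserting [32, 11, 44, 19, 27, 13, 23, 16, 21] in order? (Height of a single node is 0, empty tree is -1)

Insertion order: [32, 11, 44, 19, 27, 13, 23, 16, 21]
Tree (level-order array): [32, 11, 44, None, 19, None, None, 13, 27, None, 16, 23, None, None, None, 21]
Compute height bottom-up (empty subtree = -1):
  height(16) = 1 + max(-1, -1) = 0
  height(13) = 1 + max(-1, 0) = 1
  height(21) = 1 + max(-1, -1) = 0
  height(23) = 1 + max(0, -1) = 1
  height(27) = 1 + max(1, -1) = 2
  height(19) = 1 + max(1, 2) = 3
  height(11) = 1 + max(-1, 3) = 4
  height(44) = 1 + max(-1, -1) = 0
  height(32) = 1 + max(4, 0) = 5
Height = 5


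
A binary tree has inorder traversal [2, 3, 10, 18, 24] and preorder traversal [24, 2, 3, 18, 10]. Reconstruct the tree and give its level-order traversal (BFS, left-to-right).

Inorder:  [2, 3, 10, 18, 24]
Preorder: [24, 2, 3, 18, 10]
Algorithm: preorder visits root first, so consume preorder in order;
for each root, split the current inorder slice at that value into
left-subtree inorder and right-subtree inorder, then recurse.
Recursive splits:
  root=24; inorder splits into left=[2, 3, 10, 18], right=[]
  root=2; inorder splits into left=[], right=[3, 10, 18]
  root=3; inorder splits into left=[], right=[10, 18]
  root=18; inorder splits into left=[10], right=[]
  root=10; inorder splits into left=[], right=[]
Reconstructed level-order: [24, 2, 3, 18, 10]
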